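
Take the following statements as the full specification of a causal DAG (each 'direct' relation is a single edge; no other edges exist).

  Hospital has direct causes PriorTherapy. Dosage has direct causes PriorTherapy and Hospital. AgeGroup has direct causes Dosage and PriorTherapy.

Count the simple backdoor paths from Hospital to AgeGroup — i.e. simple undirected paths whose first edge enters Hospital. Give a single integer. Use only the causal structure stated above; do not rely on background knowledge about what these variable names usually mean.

A backdoor path from Hospital to AgeGroup is any simple undirected path whose first edge points into Hospital (i.e. leaves Hospital via a parent).
Parents of Hospital: {PriorTherapy}.
Enumerating:
  P1: Hospital <- PriorTherapy -> Dosage -> AgeGroup
  P2: Hospital <- PriorTherapy -> AgeGroup
That exhausts the simple backdoor paths. Count: 2.

2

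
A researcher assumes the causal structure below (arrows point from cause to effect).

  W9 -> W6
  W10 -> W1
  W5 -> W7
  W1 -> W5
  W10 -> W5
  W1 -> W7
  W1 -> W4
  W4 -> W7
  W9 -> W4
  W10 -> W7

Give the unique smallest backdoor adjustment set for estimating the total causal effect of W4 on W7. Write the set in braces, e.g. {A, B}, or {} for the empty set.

Variables eligible for adjustment (non-descendants of W4, excluding W4 and W7): {W1, W10, W5, W6, W9}.
Backdoor paths from W4 to W7:
  P1: W4 <- W1 <- W10 -> W5 -> W7
  P2: W4 <- W1 <- W10 -> W7
  P3: W4 <- W1 -> W5 <- W10 -> W7
  P4: W4 <- W1 -> W5 -> W7
  P5: W4 <- W1 -> W7
The empty set is not sufficient: P1 (W4 <- W1 <- W10 -> W5 -> W7) has no collider blocking it and no conditioned non-collider, so it is open.
Try {W1}:
  P1: blocked at chain node W1 ∈ conditioning set.
  P2: blocked at chain node W1 ∈ conditioning set.
  P3: blocked at fork node W1 ∈ conditioning set.
  P4: blocked at fork node W1 ∈ conditioning set.
  P5: blocked at fork node W1 ∈ conditioning set.
{W1} contains no descendant of W4 and blocks every backdoor path.
No other singleton works — e.g. {W10} leaves P4 open — so {W1} is the unique smallest valid adjustment set.

{W1}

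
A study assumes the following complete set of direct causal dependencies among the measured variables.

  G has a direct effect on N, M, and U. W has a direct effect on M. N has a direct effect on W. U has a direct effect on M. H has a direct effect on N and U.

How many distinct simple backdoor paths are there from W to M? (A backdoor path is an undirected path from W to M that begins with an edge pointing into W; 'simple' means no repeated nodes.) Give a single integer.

A backdoor path from W to M is any simple undirected path whose first edge points into W (i.e. leaves W via a parent).
Parents of W: {N}.
Enumerating:
  P1: W <- N <- H -> U <- G -> M
  P2: W <- N <- H -> U -> M
  P3: W <- N <- G -> U -> M
  P4: W <- N <- G -> M
That exhausts the simple backdoor paths. Count: 4.

4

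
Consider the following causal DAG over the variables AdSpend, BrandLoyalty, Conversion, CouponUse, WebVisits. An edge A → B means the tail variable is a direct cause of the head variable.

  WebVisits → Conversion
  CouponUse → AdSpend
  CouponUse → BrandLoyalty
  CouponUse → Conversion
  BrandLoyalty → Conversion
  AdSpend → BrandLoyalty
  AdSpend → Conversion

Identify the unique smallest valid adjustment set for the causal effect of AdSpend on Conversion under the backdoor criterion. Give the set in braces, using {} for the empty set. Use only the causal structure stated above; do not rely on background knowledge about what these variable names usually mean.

{CouponUse}

Variables eligible for adjustment (non-descendants of AdSpend, excluding AdSpend and Conversion): {CouponUse, WebVisits}.
Backdoor paths from AdSpend to Conversion:
  P1: AdSpend <- CouponUse -> BrandLoyalty -> Conversion
  P2: AdSpend <- CouponUse -> Conversion
The empty set is not sufficient: P1 (AdSpend <- CouponUse -> BrandLoyalty -> Conversion) has no collider blocking it and no conditioned non-collider, so it is open.
Try {CouponUse}:
  P1: blocked at fork node CouponUse ∈ conditioning set.
  P2: blocked at fork node CouponUse ∈ conditioning set.
{CouponUse} contains no descendant of AdSpend and blocks every backdoor path.
No other singleton works — e.g. {WebVisits} leaves P1 open — so {CouponUse} is the unique smallest valid adjustment set.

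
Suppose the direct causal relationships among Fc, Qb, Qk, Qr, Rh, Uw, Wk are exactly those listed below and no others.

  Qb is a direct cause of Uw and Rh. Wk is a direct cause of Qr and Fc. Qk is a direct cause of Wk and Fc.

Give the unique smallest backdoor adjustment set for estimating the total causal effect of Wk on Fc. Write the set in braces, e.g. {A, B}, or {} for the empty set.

{Qk}

Variables eligible for adjustment (non-descendants of Wk, excluding Wk and Fc): {Qb, Qk, Rh, Uw}.
Backdoor paths from Wk to Fc:
  P1: Wk <- Qk -> Fc
The empty set is not sufficient: P1 (Wk <- Qk -> Fc) has no collider blocking it and no conditioned non-collider, so it is open.
Try {Qk}:
  P1: blocked at fork node Qk ∈ conditioning set.
{Qk} contains no descendant of Wk and blocks every backdoor path.
No other singleton works — e.g. {Qb} leaves P1 open — so {Qk} is the unique smallest valid adjustment set.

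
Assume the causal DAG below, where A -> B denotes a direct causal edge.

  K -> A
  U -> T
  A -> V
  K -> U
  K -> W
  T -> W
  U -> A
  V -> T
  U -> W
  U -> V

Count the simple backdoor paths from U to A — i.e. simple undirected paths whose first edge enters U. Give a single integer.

2

A backdoor path from U to A is any simple undirected path whose first edge points into U (i.e. leaves U via a parent).
Parents of U: {K}.
Enumerating:
  P1: U <- K -> A
  P2: U <- K -> W <- T <- V <- A
That exhausts the simple backdoor paths. Count: 2.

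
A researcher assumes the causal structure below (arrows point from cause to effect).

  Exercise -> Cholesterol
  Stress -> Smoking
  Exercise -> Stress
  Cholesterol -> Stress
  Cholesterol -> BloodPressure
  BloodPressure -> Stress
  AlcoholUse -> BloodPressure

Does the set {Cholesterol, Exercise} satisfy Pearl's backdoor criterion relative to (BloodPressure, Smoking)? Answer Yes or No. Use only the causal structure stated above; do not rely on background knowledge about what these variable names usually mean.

Yes

Backdoor paths from BloodPressure to Smoking (paths whose first edge points into BloodPressure):
  P1: BloodPressure <- Cholesterol <- Exercise -> Stress -> Smoking
  P2: BloodPressure <- Cholesterol -> Stress -> Smoking
Condition 1 (no descendant of BloodPressure in the set): holds — descendants of BloodPressure are {Smoking, Stress}; none are in {Cholesterol, Exercise}.
Condition 2 (every backdoor path blocked by {Cholesterol, Exercise}):
  P1: blocked at chain node Cholesterol ∈ conditioning set.
  P2: blocked at fork node Cholesterol ∈ conditioning set.
{Cholesterol, Exercise} satisfies the backdoor criterion.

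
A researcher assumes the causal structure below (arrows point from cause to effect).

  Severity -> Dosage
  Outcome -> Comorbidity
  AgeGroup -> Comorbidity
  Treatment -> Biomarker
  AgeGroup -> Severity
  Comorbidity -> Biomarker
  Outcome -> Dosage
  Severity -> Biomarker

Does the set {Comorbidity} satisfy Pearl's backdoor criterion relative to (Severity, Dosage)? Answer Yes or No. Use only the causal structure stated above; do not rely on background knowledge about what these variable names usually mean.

No

Backdoor paths from Severity to Dosage (paths whose first edge points into Severity):
  P1: Severity <- AgeGroup -> Comorbidity <- Outcome -> Dosage
Condition 1 (no descendant of Severity in the set): holds — descendants of Severity are {Biomarker, Dosage}; none are in {Comorbidity}.
Condition 2 (every backdoor path blocked by {Comorbidity}):
  P1: open — collider(s) Comorbidity are conditioned on (or have a conditioned descendant) and no non-collider on the path is in the set.
{Comorbidity} does not satisfy the backdoor criterion.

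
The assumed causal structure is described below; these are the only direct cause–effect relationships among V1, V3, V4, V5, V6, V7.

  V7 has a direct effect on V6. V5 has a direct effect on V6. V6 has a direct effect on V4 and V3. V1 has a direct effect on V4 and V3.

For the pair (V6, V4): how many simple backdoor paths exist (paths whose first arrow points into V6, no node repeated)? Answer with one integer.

A backdoor path from V6 to V4 is any simple undirected path whose first edge points into V6 (i.e. leaves V6 via a parent).
Parents of V6: {V5, V7}.
No simple path from any parent of V6 reaches V4 without revisiting V6, so there are no backdoor paths.

0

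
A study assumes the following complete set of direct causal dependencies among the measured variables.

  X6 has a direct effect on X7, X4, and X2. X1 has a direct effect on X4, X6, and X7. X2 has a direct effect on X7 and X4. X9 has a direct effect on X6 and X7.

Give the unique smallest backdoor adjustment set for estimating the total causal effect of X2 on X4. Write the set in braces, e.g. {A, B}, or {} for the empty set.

Variables eligible for adjustment (non-descendants of X2, excluding X2 and X4): {X1, X6, X9}.
Backdoor paths from X2 to X4:
  P1: X2 <- X6 <- X1 -> X4
  P2: X2 <- X6 <- X9 -> X7 <- X1 -> X4
  P3: X2 <- X6 -> X7 <- X1 -> X4
  P4: X2 <- X6 -> X4
The empty set is not sufficient: P1 (X2 <- X6 <- X1 -> X4) has no collider blocking it and no conditioned non-collider, so it is open.
Try {X6}:
  P1: blocked at chain node X6 ∈ conditioning set.
  P2: blocked at chain node X6 ∈ conditioning set.
  P3: blocked at fork node X6 ∈ conditioning set.
  P4: blocked at fork node X6 ∈ conditioning set.
{X6} contains no descendant of X2 and blocks every backdoor path.
No other singleton works — e.g. {X1} leaves P4 open — so {X6} is the unique smallest valid adjustment set.

{X6}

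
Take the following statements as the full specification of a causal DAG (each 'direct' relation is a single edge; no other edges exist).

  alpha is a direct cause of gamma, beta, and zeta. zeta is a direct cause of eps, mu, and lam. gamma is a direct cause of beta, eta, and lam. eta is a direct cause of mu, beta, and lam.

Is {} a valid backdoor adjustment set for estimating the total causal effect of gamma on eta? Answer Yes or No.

Yes

Backdoor paths from gamma to eta (paths whose first edge points into gamma):
  P1: gamma <- alpha -> zeta -> mu <- eta
  P2: gamma <- alpha -> zeta -> lam <- eta
  P3: gamma <- alpha -> beta <- eta
Condition 1 (no descendant of gamma in the set): holds — descendants of gamma are {beta, eta, lam, mu}; none are in {}.
Condition 2 (every backdoor path blocked by {}):
  P1: blocked at collider mu (neither it nor any descendant is in the conditioning set).
  P2: blocked at collider lam (neither it nor any descendant is in the conditioning set).
  P3: blocked at collider beta (neither it nor any descendant is in the conditioning set).
{} satisfies the backdoor criterion.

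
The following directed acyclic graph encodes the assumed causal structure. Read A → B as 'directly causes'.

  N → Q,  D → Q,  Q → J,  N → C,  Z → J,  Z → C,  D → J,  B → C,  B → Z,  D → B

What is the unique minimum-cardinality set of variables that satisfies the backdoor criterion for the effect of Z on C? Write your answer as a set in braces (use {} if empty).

Variables eligible for adjustment (non-descendants of Z, excluding Z and C): {B, D, N, Q}.
Backdoor paths from Z to C:
  P1: Z <- B <- D -> Q <- N -> C
  P2: Z <- B <- D -> J <- Q <- N -> C
  P3: Z <- B -> C
The empty set is not sufficient: P3 (Z <- B -> C) has no collider blocking it and no conditioned non-collider, so it is open.
Try {B}:
  P1: blocked at chain node B ∈ conditioning set.
  P2: blocked at chain node B ∈ conditioning set.
  P3: blocked at fork node B ∈ conditioning set.
{B} contains no descendant of Z and blocks every backdoor path.
No other singleton works — e.g. {D} leaves P3 open — so {B} is the unique smallest valid adjustment set.

{B}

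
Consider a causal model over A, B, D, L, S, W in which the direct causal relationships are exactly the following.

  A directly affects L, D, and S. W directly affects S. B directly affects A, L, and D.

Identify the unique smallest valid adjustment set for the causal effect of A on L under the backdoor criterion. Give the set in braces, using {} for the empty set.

Variables eligible for adjustment (non-descendants of A, excluding A and L): {B, W}.
Backdoor paths from A to L:
  P1: A <- B -> L
The empty set is not sufficient: P1 (A <- B -> L) has no collider blocking it and no conditioned non-collider, so it is open.
Try {B}:
  P1: blocked at fork node B ∈ conditioning set.
{B} contains no descendant of A and blocks every backdoor path.
No other singleton works — e.g. {W} leaves P1 open — so {B} is the unique smallest valid adjustment set.

{B}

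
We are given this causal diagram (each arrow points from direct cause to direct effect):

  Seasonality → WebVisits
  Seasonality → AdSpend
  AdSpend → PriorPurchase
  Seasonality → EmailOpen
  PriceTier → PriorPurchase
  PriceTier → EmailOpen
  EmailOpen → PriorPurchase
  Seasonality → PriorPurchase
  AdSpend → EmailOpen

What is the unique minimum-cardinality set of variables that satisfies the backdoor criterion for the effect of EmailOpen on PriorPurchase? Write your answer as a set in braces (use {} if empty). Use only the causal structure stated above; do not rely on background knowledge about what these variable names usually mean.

{AdSpend, PriceTier, Seasonality}

Variables eligible for adjustment (non-descendants of EmailOpen, excluding EmailOpen and PriorPurchase): {AdSpend, PriceTier, Seasonality, WebVisits}.
Backdoor paths from EmailOpen to PriorPurchase:
  P1: EmailOpen <- Seasonality -> AdSpend -> PriorPurchase
  P2: EmailOpen <- Seasonality -> PriorPurchase
  P3: EmailOpen <- PriceTier -> PriorPurchase
  P4: EmailOpen <- AdSpend <- Seasonality -> PriorPurchase
  P5: EmailOpen <- AdSpend -> PriorPurchase
The empty set is not sufficient: P1 (EmailOpen <- Seasonality -> AdSpend -> PriorPurchase) has no collider blocking it and no conditioned non-collider, so it is open.
Try {AdSpend, PriceTier, Seasonality}:
  P1: blocked at fork node Seasonality ∈ conditioning set.
  P2: blocked at fork node Seasonality ∈ conditioning set.
  P3: blocked at fork node PriceTier ∈ conditioning set.
  P4: blocked at chain node AdSpend ∈ conditioning set.
  P5: blocked at fork node AdSpend ∈ conditioning set.
{AdSpend, PriceTier, Seasonality} contains no descendant of EmailOpen and blocks every backdoor path.
Every element of {AdSpend, PriceTier, Seasonality} is needed (dropping AdSpend leaves P5 open; dropping PriceTier leaves P3 open; dropping Seasonality leaves P2 open), so no proper subset is valid.
Among all size-3 subsets of the eligible variables, only {AdSpend, PriceTier, Seasonality} blocks every backdoor path, so it is the unique smallest valid adjustment set.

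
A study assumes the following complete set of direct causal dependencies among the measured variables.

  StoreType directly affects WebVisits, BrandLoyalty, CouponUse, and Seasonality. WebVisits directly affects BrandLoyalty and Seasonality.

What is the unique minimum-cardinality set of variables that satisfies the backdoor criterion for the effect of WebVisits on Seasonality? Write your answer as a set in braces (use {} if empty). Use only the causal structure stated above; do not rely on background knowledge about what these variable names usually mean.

{StoreType}

Variables eligible for adjustment (non-descendants of WebVisits, excluding WebVisits and Seasonality): {CouponUse, StoreType}.
Backdoor paths from WebVisits to Seasonality:
  P1: WebVisits <- StoreType -> Seasonality
The empty set is not sufficient: P1 (WebVisits <- StoreType -> Seasonality) has no collider blocking it and no conditioned non-collider, so it is open.
Try {StoreType}:
  P1: blocked at fork node StoreType ∈ conditioning set.
{StoreType} contains no descendant of WebVisits and blocks every backdoor path.
No other singleton works — e.g. {CouponUse} leaves P1 open — so {StoreType} is the unique smallest valid adjustment set.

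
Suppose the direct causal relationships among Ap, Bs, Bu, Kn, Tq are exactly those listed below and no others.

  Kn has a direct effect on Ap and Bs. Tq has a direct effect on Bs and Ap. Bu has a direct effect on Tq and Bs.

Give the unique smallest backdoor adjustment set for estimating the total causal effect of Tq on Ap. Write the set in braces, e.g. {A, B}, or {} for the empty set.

{}

Variables eligible for adjustment (non-descendants of Tq, excluding Tq and Ap): {Bu, Kn}.
Backdoor paths from Tq to Ap:
  P1: Tq <- Bu -> Bs <- Kn -> Ap
Each backdoor path contains an unconditioned collider, so every path is already blocked with the empty conditioning set:
  P1: blocked at collider Bs (neither it nor any descendant is in the conditioning set).
The empty set is therefore the unique smallest valid set.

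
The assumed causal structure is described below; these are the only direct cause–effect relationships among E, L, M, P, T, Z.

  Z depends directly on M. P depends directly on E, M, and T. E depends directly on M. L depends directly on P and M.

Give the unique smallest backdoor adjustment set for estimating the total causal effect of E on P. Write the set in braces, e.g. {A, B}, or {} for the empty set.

{M}

Variables eligible for adjustment (non-descendants of E, excluding E and P): {M, T, Z}.
Backdoor paths from E to P:
  P1: E <- M -> P
  P2: E <- M -> L <- P
The empty set is not sufficient: P1 (E <- M -> P) has no collider blocking it and no conditioned non-collider, so it is open.
Try {M}:
  P1: blocked at fork node M ∈ conditioning set.
  P2: blocked at fork node M ∈ conditioning set.
{M} contains no descendant of E and blocks every backdoor path.
No other singleton works — e.g. {T} leaves P1 open — so {M} is the unique smallest valid adjustment set.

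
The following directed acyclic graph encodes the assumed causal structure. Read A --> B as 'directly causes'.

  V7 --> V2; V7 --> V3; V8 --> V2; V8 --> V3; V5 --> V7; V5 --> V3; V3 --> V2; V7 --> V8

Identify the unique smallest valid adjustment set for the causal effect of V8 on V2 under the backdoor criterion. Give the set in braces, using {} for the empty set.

{V7}

Variables eligible for adjustment (non-descendants of V8, excluding V8 and V2): {V5, V7}.
Backdoor paths from V8 to V2:
  P1: V8 <- V7 <- V5 -> V3 -> V2
  P2: V8 <- V7 -> V3 -> V2
  P3: V8 <- V7 -> V2
The empty set is not sufficient: P1 (V8 <- V7 <- V5 -> V3 -> V2) has no collider blocking it and no conditioned non-collider, so it is open.
Try {V7}:
  P1: blocked at chain node V7 ∈ conditioning set.
  P2: blocked at fork node V7 ∈ conditioning set.
  P3: blocked at fork node V7 ∈ conditioning set.
{V7} contains no descendant of V8 and blocks every backdoor path.
No other singleton works — e.g. {V5} leaves P2 open — so {V7} is the unique smallest valid adjustment set.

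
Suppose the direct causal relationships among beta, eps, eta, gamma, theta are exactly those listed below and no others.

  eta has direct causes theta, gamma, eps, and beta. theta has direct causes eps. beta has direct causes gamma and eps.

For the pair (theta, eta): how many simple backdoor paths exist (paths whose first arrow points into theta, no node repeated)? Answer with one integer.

A backdoor path from theta to eta is any simple undirected path whose first edge points into theta (i.e. leaves theta via a parent).
Parents of theta: {eps}.
Enumerating:
  P1: theta <- eps -> beta <- gamma -> eta
  P2: theta <- eps -> beta -> eta
  P3: theta <- eps -> eta
That exhausts the simple backdoor paths. Count: 3.

3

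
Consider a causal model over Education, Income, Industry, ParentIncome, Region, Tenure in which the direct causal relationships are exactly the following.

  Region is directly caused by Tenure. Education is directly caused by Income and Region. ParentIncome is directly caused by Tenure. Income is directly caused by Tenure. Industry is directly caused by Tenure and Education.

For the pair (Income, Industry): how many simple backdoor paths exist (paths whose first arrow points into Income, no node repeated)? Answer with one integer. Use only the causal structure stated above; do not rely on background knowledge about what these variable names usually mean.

2

A backdoor path from Income to Industry is any simple undirected path whose first edge points into Income (i.e. leaves Income via a parent).
Parents of Income: {Tenure}.
Enumerating:
  P1: Income <- Tenure -> Region -> Education -> Industry
  P2: Income <- Tenure -> Industry
That exhausts the simple backdoor paths. Count: 2.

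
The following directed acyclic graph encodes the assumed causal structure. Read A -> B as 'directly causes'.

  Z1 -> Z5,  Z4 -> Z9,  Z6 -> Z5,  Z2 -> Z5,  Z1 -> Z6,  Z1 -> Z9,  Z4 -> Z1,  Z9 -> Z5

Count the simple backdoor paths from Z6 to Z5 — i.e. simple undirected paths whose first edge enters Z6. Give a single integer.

A backdoor path from Z6 to Z5 is any simple undirected path whose first edge points into Z6 (i.e. leaves Z6 via a parent).
Parents of Z6: {Z1}.
Enumerating:
  P1: Z6 <- Z1 <- Z4 -> Z9 -> Z5
  P2: Z6 <- Z1 -> Z9 -> Z5
  P3: Z6 <- Z1 -> Z5
That exhausts the simple backdoor paths. Count: 3.

3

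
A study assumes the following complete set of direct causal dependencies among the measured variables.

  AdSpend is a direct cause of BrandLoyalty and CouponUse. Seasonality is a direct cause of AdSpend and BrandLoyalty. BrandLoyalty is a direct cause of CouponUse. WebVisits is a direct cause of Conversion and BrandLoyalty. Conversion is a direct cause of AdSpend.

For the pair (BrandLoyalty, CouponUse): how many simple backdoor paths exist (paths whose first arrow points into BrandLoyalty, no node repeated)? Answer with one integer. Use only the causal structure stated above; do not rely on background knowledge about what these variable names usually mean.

3

A backdoor path from BrandLoyalty to CouponUse is any simple undirected path whose first edge points into BrandLoyalty (i.e. leaves BrandLoyalty via a parent).
Parents of BrandLoyalty: {AdSpend, Seasonality, WebVisits}.
Enumerating:
  P1: BrandLoyalty <- WebVisits -> Conversion -> AdSpend -> CouponUse
  P2: BrandLoyalty <- Seasonality -> AdSpend -> CouponUse
  P3: BrandLoyalty <- AdSpend -> CouponUse
That exhausts the simple backdoor paths. Count: 3.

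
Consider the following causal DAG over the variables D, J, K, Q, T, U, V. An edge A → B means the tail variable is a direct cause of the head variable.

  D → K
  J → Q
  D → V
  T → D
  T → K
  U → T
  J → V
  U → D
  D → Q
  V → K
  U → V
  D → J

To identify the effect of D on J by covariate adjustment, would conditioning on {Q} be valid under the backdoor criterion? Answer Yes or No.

No

Backdoor paths from D to J (paths whose first edge points into D):
  P1: D <- U -> T -> K <- V <- J
  P2: D <- U -> V <- J
  P3: D <- T <- U -> V <- J
  P4: D <- T -> K <- V <- J
Condition 1 (no descendant of D in the set): FAILS — Q is a descendant of D.
Condition 2 (every backdoor path blocked by {Q}):
  P1: blocked at collider K (neither it nor any descendant is in the conditioning set).
  P2: blocked at collider V (neither it nor any descendant is in the conditioning set).
  P3: blocked at collider V (neither it nor any descendant is in the conditioning set).
  P4: blocked at collider K (neither it nor any descendant is in the conditioning set).
{Q} does not satisfy the backdoor criterion.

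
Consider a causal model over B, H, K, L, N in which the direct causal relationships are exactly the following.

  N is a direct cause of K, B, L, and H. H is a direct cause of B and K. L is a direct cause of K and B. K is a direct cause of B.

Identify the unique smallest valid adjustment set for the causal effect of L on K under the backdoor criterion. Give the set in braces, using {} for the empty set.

Variables eligible for adjustment (non-descendants of L, excluding L and K): {H, N}.
Backdoor paths from L to K:
  P1: L <- N -> H -> K
  P2: L <- N -> H -> B <- K
  P3: L <- N -> K
  P4: L <- N -> B <- H -> K
  P5: L <- N -> B <- K
The empty set is not sufficient: P1 (L <- N -> H -> K) has no collider blocking it and no conditioned non-collider, so it is open.
Try {N}:
  P1: blocked at fork node N ∈ conditioning set.
  P2: blocked at fork node N ∈ conditioning set.
  P3: blocked at fork node N ∈ conditioning set.
  P4: blocked at fork node N ∈ conditioning set.
  P5: blocked at fork node N ∈ conditioning set.
{N} contains no descendant of L and blocks every backdoor path.
No other singleton works — e.g. {H} leaves P3 open — so {N} is the unique smallest valid adjustment set.

{N}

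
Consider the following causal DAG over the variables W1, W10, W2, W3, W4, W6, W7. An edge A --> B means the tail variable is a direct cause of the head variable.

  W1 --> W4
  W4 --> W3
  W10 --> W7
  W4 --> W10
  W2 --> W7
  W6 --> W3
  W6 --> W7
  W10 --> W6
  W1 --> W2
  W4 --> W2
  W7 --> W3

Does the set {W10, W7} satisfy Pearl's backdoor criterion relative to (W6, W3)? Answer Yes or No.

No

Backdoor paths from W6 to W3 (paths whose first edge points into W6):
  P1: W6 <- W10 <- W4 <- W1 -> W2 -> W7 -> W3
  P2: W6 <- W10 <- W4 -> W2 -> W7 -> W3
  P3: W6 <- W10 <- W4 -> W3
  P4: W6 <- W10 -> W7 <- W2 <- W1 -> W4 -> W3
  P5: W6 <- W10 -> W7 <- W2 <- W4 -> W3
  P6: W6 <- W10 -> W7 -> W3
Condition 1 (no descendant of W6 in the set): FAILS — W7 is a descendant of W6.
Condition 2 (every backdoor path blocked by {W10, W7}):
  P1: blocked at chain node W10 ∈ conditioning set.
  P2: blocked at chain node W10 ∈ conditioning set.
  P3: blocked at chain node W10 ∈ conditioning set.
  P4: blocked at fork node W10 ∈ conditioning set.
  P5: blocked at fork node W10 ∈ conditioning set.
  P6: blocked at fork node W10 ∈ conditioning set.
{W10, W7} does not satisfy the backdoor criterion.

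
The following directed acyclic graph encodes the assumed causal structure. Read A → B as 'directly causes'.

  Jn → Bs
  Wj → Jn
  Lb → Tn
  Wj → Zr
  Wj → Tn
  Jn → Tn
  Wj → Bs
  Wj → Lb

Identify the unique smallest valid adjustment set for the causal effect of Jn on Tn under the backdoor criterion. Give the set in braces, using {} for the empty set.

{Wj}

Variables eligible for adjustment (non-descendants of Jn, excluding Jn and Tn): {Lb, Wj, Zr}.
Backdoor paths from Jn to Tn:
  P1: Jn <- Wj -> Lb -> Tn
  P2: Jn <- Wj -> Tn
The empty set is not sufficient: P1 (Jn <- Wj -> Lb -> Tn) has no collider blocking it and no conditioned non-collider, so it is open.
Try {Wj}:
  P1: blocked at fork node Wj ∈ conditioning set.
  P2: blocked at fork node Wj ∈ conditioning set.
{Wj} contains no descendant of Jn and blocks every backdoor path.
No other singleton works — e.g. {Lb} leaves P2 open — so {Wj} is the unique smallest valid adjustment set.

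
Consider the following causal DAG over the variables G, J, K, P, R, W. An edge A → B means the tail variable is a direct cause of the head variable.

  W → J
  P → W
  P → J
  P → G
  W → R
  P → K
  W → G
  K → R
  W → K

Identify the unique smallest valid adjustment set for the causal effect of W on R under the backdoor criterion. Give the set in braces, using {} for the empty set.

{P}

Variables eligible for adjustment (non-descendants of W, excluding W and R): {P}.
Backdoor paths from W to R:
  P1: W <- P -> K -> R
The empty set is not sufficient: P1 (W <- P -> K -> R) has no collider blocking it and no conditioned non-collider, so it is open.
Try {P}:
  P1: blocked at fork node P ∈ conditioning set.
{P} contains no descendant of W and blocks every backdoor path.
{P} is the unique smallest valid adjustment set.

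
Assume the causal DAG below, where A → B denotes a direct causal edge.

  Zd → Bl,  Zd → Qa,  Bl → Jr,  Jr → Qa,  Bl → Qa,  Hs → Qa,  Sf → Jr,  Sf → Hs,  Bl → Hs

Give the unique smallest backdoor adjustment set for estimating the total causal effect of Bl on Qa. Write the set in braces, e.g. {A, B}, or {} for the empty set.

{Zd}

Variables eligible for adjustment (non-descendants of Bl, excluding Bl and Qa): {Sf, Zd}.
Backdoor paths from Bl to Qa:
  P1: Bl <- Zd -> Qa
The empty set is not sufficient: P1 (Bl <- Zd -> Qa) has no collider blocking it and no conditioned non-collider, so it is open.
Try {Zd}:
  P1: blocked at fork node Zd ∈ conditioning set.
{Zd} contains no descendant of Bl and blocks every backdoor path.
No other singleton works — e.g. {Sf} leaves P1 open — so {Zd} is the unique smallest valid adjustment set.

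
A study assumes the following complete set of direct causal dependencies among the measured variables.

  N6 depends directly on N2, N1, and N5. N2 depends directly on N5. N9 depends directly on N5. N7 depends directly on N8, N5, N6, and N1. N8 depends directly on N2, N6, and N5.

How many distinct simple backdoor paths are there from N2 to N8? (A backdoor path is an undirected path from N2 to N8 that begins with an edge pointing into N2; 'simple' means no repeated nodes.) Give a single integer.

A backdoor path from N2 to N8 is any simple undirected path whose first edge points into N2 (i.e. leaves N2 via a parent).
Parents of N2: {N5}.
Enumerating:
  P1: N2 <- N5 -> N6 <- N1 -> N7 <- N8
  P2: N2 <- N5 -> N6 -> N8
  P3: N2 <- N5 -> N6 -> N7 <- N8
  P4: N2 <- N5 -> N8
  P5: N2 <- N5 -> N7 <- N1 -> N6 -> N8
  P6: N2 <- N5 -> N7 <- N6 -> N8
  P7: N2 <- N5 -> N7 <- N8
That exhausts the simple backdoor paths. Count: 7.

7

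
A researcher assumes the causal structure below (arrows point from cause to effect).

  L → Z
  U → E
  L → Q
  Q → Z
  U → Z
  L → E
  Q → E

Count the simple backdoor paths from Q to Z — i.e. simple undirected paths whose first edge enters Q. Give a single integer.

2

A backdoor path from Q to Z is any simple undirected path whose first edge points into Q (i.e. leaves Q via a parent).
Parents of Q: {L}.
Enumerating:
  P1: Q <- L -> E <- U -> Z
  P2: Q <- L -> Z
That exhausts the simple backdoor paths. Count: 2.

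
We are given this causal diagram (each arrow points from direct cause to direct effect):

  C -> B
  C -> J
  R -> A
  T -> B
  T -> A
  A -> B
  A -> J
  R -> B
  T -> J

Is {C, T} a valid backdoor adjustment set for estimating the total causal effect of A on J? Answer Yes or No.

Backdoor paths from A to J (paths whose first edge points into A):
  P1: A <- T -> B <- C -> J
  P2: A <- T -> J
  P3: A <- R -> B <- T -> J
  P4: A <- R -> B <- C -> J
Condition 1 (no descendant of A in the set): holds — descendants of A are {B, J}; none are in {C, T}.
Condition 2 (every backdoor path blocked by {C, T}):
  P1: blocked at fork node T ∈ conditioning set.
  P2: blocked at fork node T ∈ conditioning set.
  P3: blocked at collider B (neither it nor any descendant is in the conditioning set).
  P4: blocked at collider B (neither it nor any descendant is in the conditioning set).
{C, T} satisfies the backdoor criterion.

Yes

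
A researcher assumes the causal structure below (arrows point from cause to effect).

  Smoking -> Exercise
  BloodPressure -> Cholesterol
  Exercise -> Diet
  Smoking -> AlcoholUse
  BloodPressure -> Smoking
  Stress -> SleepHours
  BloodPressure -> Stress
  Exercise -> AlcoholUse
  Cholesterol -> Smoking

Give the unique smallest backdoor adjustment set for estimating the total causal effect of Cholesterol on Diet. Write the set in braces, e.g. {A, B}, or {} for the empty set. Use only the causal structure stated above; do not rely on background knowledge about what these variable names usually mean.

{BloodPressure}

Variables eligible for adjustment (non-descendants of Cholesterol, excluding Cholesterol and Diet): {BloodPressure, SleepHours, Stress}.
Backdoor paths from Cholesterol to Diet:
  P1: Cholesterol <- BloodPressure -> Smoking -> Exercise -> Diet
  P2: Cholesterol <- BloodPressure -> Smoking -> AlcoholUse <- Exercise -> Diet
The empty set is not sufficient: P1 (Cholesterol <- BloodPressure -> Smoking -> Exercise -> Diet) has no collider blocking it and no conditioned non-collider, so it is open.
Try {BloodPressure}:
  P1: blocked at fork node BloodPressure ∈ conditioning set.
  P2: blocked at fork node BloodPressure ∈ conditioning set.
{BloodPressure} contains no descendant of Cholesterol and blocks every backdoor path.
No other singleton works — e.g. {Stress} leaves P1 open — so {BloodPressure} is the unique smallest valid adjustment set.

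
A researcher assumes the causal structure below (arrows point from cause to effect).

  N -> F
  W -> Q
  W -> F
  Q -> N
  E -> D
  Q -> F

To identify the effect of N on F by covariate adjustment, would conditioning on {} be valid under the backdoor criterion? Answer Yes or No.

No

Backdoor paths from N to F (paths whose first edge points into N):
  P1: N <- Q <- W -> F
  P2: N <- Q -> F
Condition 1 (no descendant of N in the set): holds — descendants of N are {F}; none are in {}.
Condition 2 (every backdoor path blocked by {}):
  P1: open — no interior node is in the conditioning set.
  P2: open — no interior node is in the conditioning set.
{} does not satisfy the backdoor criterion.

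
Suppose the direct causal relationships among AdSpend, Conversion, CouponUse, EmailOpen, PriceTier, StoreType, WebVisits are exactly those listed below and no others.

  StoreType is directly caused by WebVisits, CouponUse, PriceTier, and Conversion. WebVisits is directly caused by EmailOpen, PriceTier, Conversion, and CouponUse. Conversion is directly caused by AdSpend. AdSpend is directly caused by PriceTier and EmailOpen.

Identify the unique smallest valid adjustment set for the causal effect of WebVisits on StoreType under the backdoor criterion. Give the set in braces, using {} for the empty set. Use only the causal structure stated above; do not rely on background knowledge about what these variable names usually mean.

{Conversion, CouponUse, PriceTier}

Variables eligible for adjustment (non-descendants of WebVisits, excluding WebVisits and StoreType): {AdSpend, Conversion, CouponUse, EmailOpen, PriceTier}.
Backdoor paths from WebVisits to StoreType:
  P1: WebVisits <- PriceTier -> AdSpend -> Conversion -> StoreType
  P2: WebVisits <- PriceTier -> StoreType
  P3: WebVisits <- EmailOpen -> AdSpend <- PriceTier -> StoreType
  P4: WebVisits <- EmailOpen -> AdSpend -> Conversion -> StoreType
  P5: WebVisits <- CouponUse -> StoreType
  P6: WebVisits <- Conversion <- AdSpend <- PriceTier -> StoreType
  P7: WebVisits <- Conversion -> StoreType
The empty set is not sufficient: P1 (WebVisits <- PriceTier -> AdSpend -> Conversion -> StoreType) has no collider blocking it and no conditioned non-collider, so it is open.
Try {Conversion, CouponUse, PriceTier}:
  P1: blocked at fork node PriceTier ∈ conditioning set.
  P2: blocked at fork node PriceTier ∈ conditioning set.
  P3: blocked at fork node PriceTier ∈ conditioning set.
  P4: blocked at chain node Conversion ∈ conditioning set.
  P5: blocked at fork node CouponUse ∈ conditioning set.
  P6: blocked at chain node Conversion ∈ conditioning set.
  P7: blocked at fork node Conversion ∈ conditioning set.
{Conversion, CouponUse, PriceTier} contains no descendant of WebVisits and blocks every backdoor path.
Every element of {Conversion, CouponUse, PriceTier} is needed (dropping Conversion leaves P4 open; dropping CouponUse leaves P5 open; dropping PriceTier leaves P2 open), so no proper subset is valid.
Among all size-3 subsets of the eligible variables, only {Conversion, CouponUse, PriceTier} blocks every backdoor path, so it is the unique smallest valid adjustment set.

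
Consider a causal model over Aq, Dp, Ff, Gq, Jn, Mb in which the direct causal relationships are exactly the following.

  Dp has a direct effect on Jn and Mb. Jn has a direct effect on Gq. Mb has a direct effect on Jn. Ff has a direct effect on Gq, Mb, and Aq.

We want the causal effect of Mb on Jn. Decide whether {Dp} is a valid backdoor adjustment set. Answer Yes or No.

Backdoor paths from Mb to Jn (paths whose first edge points into Mb):
  P1: Mb <- Ff -> Gq <- Jn
  P2: Mb <- Dp -> Jn
Condition 1 (no descendant of Mb in the set): holds — descendants of Mb are {Gq, Jn}; none are in {Dp}.
Condition 2 (every backdoor path blocked by {Dp}):
  P1: blocked at collider Gq (neither it nor any descendant is in the conditioning set).
  P2: blocked at fork node Dp ∈ conditioning set.
{Dp} satisfies the backdoor criterion.

Yes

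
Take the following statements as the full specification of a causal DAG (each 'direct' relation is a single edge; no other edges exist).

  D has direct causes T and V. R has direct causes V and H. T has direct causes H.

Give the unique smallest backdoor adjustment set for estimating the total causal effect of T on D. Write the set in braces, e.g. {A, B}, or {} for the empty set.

Variables eligible for adjustment (non-descendants of T, excluding T and D): {H, R, V}.
Backdoor paths from T to D:
  P1: T <- H -> R <- V -> D
Each backdoor path contains an unconditioned collider, so every path is already blocked with the empty conditioning set:
  P1: blocked at collider R (neither it nor any descendant is in the conditioning set).
The empty set is therefore the unique smallest valid set.

{}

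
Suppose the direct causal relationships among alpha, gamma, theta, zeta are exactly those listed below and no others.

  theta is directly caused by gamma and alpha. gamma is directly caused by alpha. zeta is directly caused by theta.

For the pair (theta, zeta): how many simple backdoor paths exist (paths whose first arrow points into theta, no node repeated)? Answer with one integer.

A backdoor path from theta to zeta is any simple undirected path whose first edge points into theta (i.e. leaves theta via a parent).
Parents of theta: {alpha, gamma}.
No simple path from any parent of theta reaches zeta without revisiting theta, so there are no backdoor paths.

0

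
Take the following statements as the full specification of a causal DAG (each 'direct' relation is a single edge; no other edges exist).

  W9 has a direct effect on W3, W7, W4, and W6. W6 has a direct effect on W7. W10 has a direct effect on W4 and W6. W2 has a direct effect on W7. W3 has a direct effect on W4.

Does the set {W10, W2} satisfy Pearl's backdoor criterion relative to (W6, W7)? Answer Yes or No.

Backdoor paths from W6 to W7 (paths whose first edge points into W6):
  P1: W6 <- W9 -> W7
  P2: W6 <- W10 -> W4 <- W9 -> W7
  P3: W6 <- W10 -> W4 <- W3 <- W9 -> W7
Condition 1 (no descendant of W6 in the set): holds — descendants of W6 are {W7}; none are in {W10, W2}.
Condition 2 (every backdoor path blocked by {W10, W2}):
  P1: open — no interior node is in the conditioning set.
  P2: blocked at fork node W10 ∈ conditioning set.
  P3: blocked at fork node W10 ∈ conditioning set.
{W10, W2} does not satisfy the backdoor criterion.

No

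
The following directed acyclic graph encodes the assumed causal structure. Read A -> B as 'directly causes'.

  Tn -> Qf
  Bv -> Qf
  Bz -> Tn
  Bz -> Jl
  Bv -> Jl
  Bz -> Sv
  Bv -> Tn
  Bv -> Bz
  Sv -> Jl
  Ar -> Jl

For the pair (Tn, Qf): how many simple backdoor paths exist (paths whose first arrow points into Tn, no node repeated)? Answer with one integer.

4

A backdoor path from Tn to Qf is any simple undirected path whose first edge points into Tn (i.e. leaves Tn via a parent).
Parents of Tn: {Bv, Bz}.
Enumerating:
  P1: Tn <- Bv -> Qf
  P2: Tn <- Bz <- Bv -> Qf
  P3: Tn <- Bz -> Sv -> Jl <- Bv -> Qf
  P4: Tn <- Bz -> Jl <- Bv -> Qf
That exhausts the simple backdoor paths. Count: 4.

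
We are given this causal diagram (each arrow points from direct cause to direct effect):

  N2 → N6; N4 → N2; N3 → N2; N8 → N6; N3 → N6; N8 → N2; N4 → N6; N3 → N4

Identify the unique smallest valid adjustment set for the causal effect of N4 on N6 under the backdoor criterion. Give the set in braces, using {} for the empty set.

{N3}

Variables eligible for adjustment (non-descendants of N4, excluding N4 and N6): {N3, N8}.
Backdoor paths from N4 to N6:
  P1: N4 <- N3 -> N2 <- N8 -> N6
  P2: N4 <- N3 -> N2 -> N6
  P3: N4 <- N3 -> N6
The empty set is not sufficient: P2 (N4 <- N3 -> N2 -> N6) has no collider blocking it and no conditioned non-collider, so it is open.
Try {N3}:
  P1: blocked at fork node N3 ∈ conditioning set.
  P2: blocked at fork node N3 ∈ conditioning set.
  P3: blocked at fork node N3 ∈ conditioning set.
{N3} contains no descendant of N4 and blocks every backdoor path.
No other singleton works — e.g. {N8} leaves P2 open — so {N3} is the unique smallest valid adjustment set.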